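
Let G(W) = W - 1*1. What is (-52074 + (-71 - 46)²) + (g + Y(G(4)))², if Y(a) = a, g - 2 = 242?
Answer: 22624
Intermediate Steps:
g = 244 (g = 2 + 242 = 244)
G(W) = -1 + W (G(W) = W - 1 = -1 + W)
(-52074 + (-71 - 46)²) + (g + Y(G(4)))² = (-52074 + (-71 - 46)²) + (244 + (-1 + 4))² = (-52074 + (-117)²) + (244 + 3)² = (-52074 + 13689) + 247² = -38385 + 61009 = 22624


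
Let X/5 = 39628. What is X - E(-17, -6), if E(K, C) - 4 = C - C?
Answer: 198136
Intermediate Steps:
E(K, C) = 4 (E(K, C) = 4 + (C - C) = 4 + 0 = 4)
X = 198140 (X = 5*39628 = 198140)
X - E(-17, -6) = 198140 - 1*4 = 198140 - 4 = 198136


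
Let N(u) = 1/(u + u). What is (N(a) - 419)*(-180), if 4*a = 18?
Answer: 75400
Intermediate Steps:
a = 9/2 (a = (1/4)*18 = 9/2 ≈ 4.5000)
N(u) = 1/(2*u)
(N(a) - 419)*(-180) = (1/(2*(9/2)) - 419)*(-180) = ((1/2)*(2/9) - 419)*(-180) = (1/9 - 419)*(-180) = -3770/9*(-180) = 75400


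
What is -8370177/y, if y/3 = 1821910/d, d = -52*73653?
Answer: 5342901603702/910955 ≈ 5.8652e+6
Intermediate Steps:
d = -3829956
y = -910955/638326 (y = 3*(1821910/(-3829956)) = 3*(1821910*(-1/3829956)) = 3*(-910955/1914978) = -910955/638326 ≈ -1.4271)
-8370177/y = -8370177/(-910955/638326) = -8370177*(-638326/910955) = 5342901603702/910955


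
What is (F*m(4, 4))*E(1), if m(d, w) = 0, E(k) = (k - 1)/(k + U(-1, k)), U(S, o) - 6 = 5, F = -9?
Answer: 0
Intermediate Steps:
U(S, o) = 11 (U(S, o) = 6 + 5 = 11)
E(k) = (-1 + k)/(11 + k) (E(k) = (k - 1)/(k + 11) = (-1 + k)/(11 + k))
(F*m(4, 4))*E(1) = (-9*0)*((-1 + 1)/(11 + 1)) = 0*(0/12) = 0*((1/12)*0) = 0*0 = 0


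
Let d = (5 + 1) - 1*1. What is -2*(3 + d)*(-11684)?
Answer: 186944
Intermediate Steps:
d = 5 (d = 6 - 1 = 5)
-2*(3 + d)*(-11684) = -2*(3 + 5)*(-11684) = -2*8*(-11684) = -16*(-11684) = 186944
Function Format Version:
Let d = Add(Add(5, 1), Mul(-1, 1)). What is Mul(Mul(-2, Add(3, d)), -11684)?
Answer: 186944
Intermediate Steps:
d = 5 (d = Add(6, -1) = 5)
Mul(Mul(-2, Add(3, d)), -11684) = Mul(Mul(-2, Add(3, 5)), -11684) = Mul(Mul(-2, 8), -11684) = Mul(-16, -11684) = 186944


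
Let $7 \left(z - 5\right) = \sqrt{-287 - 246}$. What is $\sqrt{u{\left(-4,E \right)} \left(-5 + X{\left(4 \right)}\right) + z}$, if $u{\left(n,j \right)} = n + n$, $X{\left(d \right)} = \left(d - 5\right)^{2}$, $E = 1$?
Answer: $\frac{\sqrt{1813 + 7 i \sqrt{533}}}{7} \approx 6.0888 + 0.27083 i$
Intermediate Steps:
$X{\left(d \right)} = \left(-5 + d\right)^{2}$
$u{\left(n,j \right)} = 2 n$
$z = 5 + \frac{i \sqrt{533}}{7}$ ($z = 5 + \frac{\sqrt{-287 - 246}}{7} = 5 + \frac{\sqrt{-533}}{7} = 5 + \frac{i \sqrt{533}}{7} \approx 5.0 + 3.2981 i$)
$\sqrt{u{\left(-4,E \right)} \left(-5 + X{\left(4 \right)}\right) + z} = \sqrt{2 \left(-4\right) \left(-5 + \left(-5 + 4\right)^{2}\right) + \left(5 + \frac{i \sqrt{533}}{7}\right)} = \sqrt{- 8 \left(-5 + \left(-1\right)^{2}\right) + \left(5 + \frac{i \sqrt{533}}{7}\right)} = \sqrt{- 8 \left(-5 + 1\right) + \left(5 + \frac{i \sqrt{533}}{7}\right)} = \sqrt{\left(-8\right) \left(-4\right) + \left(5 + \frac{i \sqrt{533}}{7}\right)} = \sqrt{32 + \left(5 + \frac{i \sqrt{533}}{7}\right)} = \sqrt{37 + \frac{i \sqrt{533}}{7}}$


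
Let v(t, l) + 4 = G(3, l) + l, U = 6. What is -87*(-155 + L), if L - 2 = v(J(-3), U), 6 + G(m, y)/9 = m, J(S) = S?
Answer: 15486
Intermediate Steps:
G(m, y) = -54 + 9*m
v(t, l) = -31 + l (v(t, l) = -4 + ((-54 + 9*3) + l) = -4 + ((-54 + 27) + l) = -4 + (-27 + l) = -31 + l)
L = -23 (L = 2 + (-31 + 6) = 2 - 25 = -23)
-87*(-155 + L) = -87*(-155 - 23) = -87*(-178) = 15486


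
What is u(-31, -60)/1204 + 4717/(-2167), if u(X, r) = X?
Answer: -5746445/2609068 ≈ -2.2025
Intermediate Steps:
u(-31, -60)/1204 + 4717/(-2167) = -31/1204 + 4717/(-2167) = -31*1/1204 + 4717*(-1/2167) = -31/1204 - 4717/2167 = -5746445/2609068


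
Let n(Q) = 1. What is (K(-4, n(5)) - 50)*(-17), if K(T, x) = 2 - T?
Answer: 748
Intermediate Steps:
(K(-4, n(5)) - 50)*(-17) = ((2 - 1*(-4)) - 50)*(-17) = ((2 + 4) - 50)*(-17) = (6 - 50)*(-17) = -44*(-17) = 748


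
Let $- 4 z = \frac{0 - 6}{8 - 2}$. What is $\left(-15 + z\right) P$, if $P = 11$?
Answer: $- \frac{649}{4} \approx -162.25$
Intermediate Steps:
$z = \frac{1}{4}$ ($z = - \frac{\left(0 - 6\right) \frac{1}{8 - 2}}{4} = - \frac{\left(-6\right) \frac{1}{6}}{4} = \left(- \frac{1}{4}\right) \left(-1\right) = \frac{1}{4} \approx 0.25$)
$\left(-15 + z\right) P = \left(-15 + \frac{1}{4}\right) 11 = \left(- \frac{59}{4}\right) 11 = - \frac{649}{4}$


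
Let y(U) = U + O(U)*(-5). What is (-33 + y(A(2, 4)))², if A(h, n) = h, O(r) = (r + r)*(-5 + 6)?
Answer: 2601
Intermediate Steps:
O(r) = 2*r (O(r) = (2*r)*1 = 2*r)
y(U) = -9*U (y(U) = U + (2*U)*(-5) = U - 10*U = -9*U)
(-33 + y(A(2, 4)))² = (-33 - 9*2)² = (-33 - 18)² = (-51)² = 2601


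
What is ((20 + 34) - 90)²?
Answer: 1296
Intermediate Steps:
((20 + 34) - 90)² = (54 - 90)² = (-36)² = 1296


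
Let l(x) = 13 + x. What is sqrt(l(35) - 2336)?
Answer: 4*I*sqrt(143) ≈ 47.833*I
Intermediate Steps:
sqrt(l(35) - 2336) = sqrt((13 + 35) - 2336) = sqrt(48 - 2336) = sqrt(-2288) = 4*I*sqrt(143)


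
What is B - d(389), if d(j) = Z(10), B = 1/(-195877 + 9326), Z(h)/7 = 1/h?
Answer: -1305867/1865510 ≈ -0.70001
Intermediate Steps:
Z(h) = 7/h
B = -1/186551 (B = 1/(-186551) = -1/186551 ≈ -5.3605e-6)
d(j) = 7/10
B - d(389) = -1/186551 - 1*7/10 = -1/186551 - 7/10 = -1305867/1865510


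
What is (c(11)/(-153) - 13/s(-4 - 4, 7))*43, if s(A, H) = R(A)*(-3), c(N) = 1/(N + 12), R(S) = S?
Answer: -656051/28152 ≈ -23.304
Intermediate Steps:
c(N) = 1/(12 + N)
s(A, H) = -3*A (s(A, H) = A*(-3) = -3*A)
(c(11)/(-153) - 13/s(-4 - 4, 7))*43 = (1/((12 + 11)*(-153)) - 13*(-1/(3*(-4 - 4))))*43 = (-1/153/23 - 13/((-3*(-8))))*43 = ((1/23)*(-1/153) - 13/24)*43 = (-1/3519 - 13*1/24)*43 = (-1/3519 - 13/24)*43 = -15257/28152*43 = -656051/28152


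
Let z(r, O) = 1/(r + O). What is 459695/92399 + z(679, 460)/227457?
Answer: 119094803247884/23938134451677 ≈ 4.9751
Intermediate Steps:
z(r, O) = 1/(O + r)
459695/92399 + z(679, 460)/227457 = 459695/92399 + 1/((460 + 679)*227457) = 459695*(1/92399) + (1/227457)/1139 = 459695/92399 + (1/1139)*(1/227457) = 459695/92399 + 1/259073523 = 119094803247884/23938134451677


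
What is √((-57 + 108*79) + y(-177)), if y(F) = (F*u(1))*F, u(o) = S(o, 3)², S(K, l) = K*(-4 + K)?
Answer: 2*√72609 ≈ 538.92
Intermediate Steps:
u(o) = o²*(-4 + o)² (u(o) = (o*(-4 + o))² = o²*(-4 + o)²)
y(F) = 9*F² (y(F) = (F*(1²*(-4 + 1)²))*F = (F*(1*(-3)²))*F = (F*(1*9))*F = (F*9)*F = (9*F)*F = 9*F²)
√((-57 + 108*79) + y(-177)) = √((-57 + 108*79) + 9*(-177)²) = √((-57 + 8532) + 9*31329) = √(8475 + 281961) = √290436 = 2*√72609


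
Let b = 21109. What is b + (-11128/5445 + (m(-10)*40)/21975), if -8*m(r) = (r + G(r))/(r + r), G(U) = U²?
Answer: 67347446189/3190770 ≈ 21107.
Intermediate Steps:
m(r) = -(r + r²)/(16*r) (m(r) = -(r + r²)/(8*(r + r)) = -(r + r²)/(8*(2*r)) = -(r + r²)*1/(2*r)/8 = -(r + r²)/(16*r))
b + (-11128/5445 + (m(-10)*40)/21975) = 21109 + (-11128/5445 + ((-1/16 - 1/16*(-10))*40)/21975) = 21109 + (-11128*1/5445 + ((-1/16 + 5/8)*40)*(1/21975)) = 21109 + (-11128/5445 + ((9/16)*40)*(1/21975)) = 21109 + (-11128/5445 + (45/2)*(1/21975)) = 21109 + (-11128/5445 + 3/2930) = 21109 - 6517741/3190770 = 67347446189/3190770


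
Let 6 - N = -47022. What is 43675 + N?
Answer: 90703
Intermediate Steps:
N = 47028 (N = 6 - 1*(-47022) = 6 + 47022 = 47028)
43675 + N = 43675 + 47028 = 90703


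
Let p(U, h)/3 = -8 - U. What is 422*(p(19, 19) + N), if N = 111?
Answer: 12660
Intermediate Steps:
p(U, h) = -24 - 3*U (p(U, h) = 3*(-8 - U) = -24 - 3*U)
422*(p(19, 19) + N) = 422*((-24 - 3*19) + 111) = 422*((-24 - 57) + 111) = 422*(-81 + 111) = 422*30 = 12660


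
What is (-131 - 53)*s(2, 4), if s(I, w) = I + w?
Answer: -1104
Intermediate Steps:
(-131 - 53)*s(2, 4) = (-131 - 53)*(2 + 4) = -184*6 = -1104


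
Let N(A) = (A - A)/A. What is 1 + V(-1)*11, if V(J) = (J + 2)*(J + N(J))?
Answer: -10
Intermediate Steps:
N(A) = 0 (N(A) = 0/A = 0)
V(J) = J*(2 + J) (V(J) = (J + 2)*(J + 0) = (2 + J)*J = J*(2 + J))
1 + V(-1)*11 = 1 - (2 - 1)*11 = 1 - 1*1*11 = 1 - 1*11 = 1 - 11 = -10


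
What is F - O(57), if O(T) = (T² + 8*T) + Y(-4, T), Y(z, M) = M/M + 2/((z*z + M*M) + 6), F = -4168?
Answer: -25755856/3271 ≈ -7874.0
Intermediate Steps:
Y(z, M) = 1 + 2/(6 + M² + z²) (Y(z, M) = 1 + 2/((z² + M²) + 6) = 1 + 2/((M² + z²) + 6) = 1 + 2/(6 + M² + z²))
O(T) = T² + 8*T + (24 + T²)/(22 + T²) (O(T) = (T² + 8*T) + (8 + T² + (-4)²)/(6 + T² + (-4)²) = (T² + 8*T) + (8 + T² + 16)/(6 + T² + 16) = (T² + 8*T) + (24 + T²)/(22 + T²) = T² + 8*T + (24 + T²)/(22 + T²))
F - O(57) = -4168 - (24 + 57² + 57*(8 + 57)*(22 + 57²))/(22 + 57²) = -4168 - (24 + 3249 + 57*65*(22 + 3249))/(22 + 3249) = -4168 - (24 + 3249 + 57*65*3271)/3271 = -4168 - (24 + 3249 + 12119055)/3271 = -4168 - 12122328/3271 = -25755856/3271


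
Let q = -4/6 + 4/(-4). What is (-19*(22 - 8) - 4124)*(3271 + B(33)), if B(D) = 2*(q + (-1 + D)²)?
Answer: -70007330/3 ≈ -2.3336e+7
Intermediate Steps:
q = -5/3 (q = -4*⅙ + 4*(-¼) = -⅔ - 1 = -5/3 ≈ -1.6667)
B(D) = -10/3 + 2*(-1 + D)² (B(D) = 2*(-5/3 + (-1 + D)²) = -10/3 + 2*(-1 + D)²)
(-19*(22 - 8) - 4124)*(3271 + B(33)) = (-19*(22 - 8) - 4124)*(3271 + (-10/3 + 2*(-1 + 33)²)) = (-19*14 - 4124)*(3271 + (-10/3 + 2*32²)) = (-266 - 4124)*(3271 + (-10/3 + 2*1024)) = -4390*(3271 + (-10/3 + 2048)) = -4390*(3271 + 6134/3) = -4390*15947/3 = -70007330/3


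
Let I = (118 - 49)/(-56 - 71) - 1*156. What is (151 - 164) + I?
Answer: -21532/127 ≈ -169.54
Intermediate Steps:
I = -19881/127 (I = 69/(-127) - 156 = 69*(-1/127) - 156 = -69/127 - 156 = -19881/127 ≈ -156.54)
(151 - 164) + I = (151 - 164) - 19881/127 = -13 - 19881/127 = -21532/127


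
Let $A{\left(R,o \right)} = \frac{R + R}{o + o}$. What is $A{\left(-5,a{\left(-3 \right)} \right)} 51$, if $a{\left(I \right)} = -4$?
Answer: $\frac{255}{4} \approx 63.75$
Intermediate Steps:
$A{\left(R,o \right)} = \frac{R}{o}$ ($A{\left(R,o \right)} = \frac{2 R}{2 o} = 2 R \frac{1}{2 o} = \frac{R}{o}$)
$A{\left(-5,a{\left(-3 \right)} \right)} 51 = - \frac{5}{-4} \cdot 51 = \left(-5\right) \left(- \frac{1}{4}\right) 51 = \frac{5}{4} \cdot 51 = \frac{255}{4}$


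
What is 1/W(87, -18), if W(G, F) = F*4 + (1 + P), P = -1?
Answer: -1/72 ≈ -0.013889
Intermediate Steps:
W(G, F) = 4*F (W(G, F) = F*4 + (1 - 1) = 4*F + 0 = 4*F)
1/W(87, -18) = 1/(4*(-18)) = 1/(-72) = -1/72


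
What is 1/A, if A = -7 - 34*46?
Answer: -1/1571 ≈ -0.00063654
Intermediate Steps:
A = -1571 (A = -7 - 1564 = -1571)
1/A = 1/(-1571) = -1/1571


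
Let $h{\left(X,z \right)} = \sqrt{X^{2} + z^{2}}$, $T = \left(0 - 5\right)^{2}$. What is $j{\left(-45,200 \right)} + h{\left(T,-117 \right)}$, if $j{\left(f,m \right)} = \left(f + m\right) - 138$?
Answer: $17 + \sqrt{14314} \approx 136.64$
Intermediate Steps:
$T = 25$ ($T = \left(-5\right)^{2} = 25$)
$j{\left(f,m \right)} = -138 + f + m$
$j{\left(-45,200 \right)} + h{\left(T,-117 \right)} = \left(-138 - 45 + 200\right) + \sqrt{25^{2} + \left(-117\right)^{2}} = 17 + \sqrt{625 + 13689} = 17 + \sqrt{14314}$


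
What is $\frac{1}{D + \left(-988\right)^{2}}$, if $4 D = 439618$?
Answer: $\frac{2}{2172097} \approx 9.2077 \cdot 10^{-7}$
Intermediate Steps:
$D = \frac{219809}{2}$ ($D = \frac{1}{4} \cdot 439618 = \frac{219809}{2} \approx 1.099 \cdot 10^{5}$)
$\frac{1}{D + \left(-988\right)^{2}} = \frac{1}{\frac{219809}{2} + \left(-988\right)^{2}} = \frac{1}{\frac{219809}{2} + 976144} = \frac{1}{\frac{2172097}{2}} = \frac{2}{2172097}$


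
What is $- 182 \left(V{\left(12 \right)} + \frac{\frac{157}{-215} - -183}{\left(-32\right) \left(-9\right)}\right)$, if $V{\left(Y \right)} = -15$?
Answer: $\frac{20238673}{7740} \approx 2614.8$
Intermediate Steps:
$- 182 \left(V{\left(12 \right)} + \frac{\frac{157}{-215} - -183}{\left(-32\right) \left(-9\right)}\right) = - 182 \left(-15 + \frac{\frac{157}{-215} - -183}{\left(-32\right) \left(-9\right)}\right) = - 182 \left(-15 + \frac{157 \left(- \frac{1}{215}\right) + 183}{288}\right) = - 182 \left(-15 + \left(- \frac{157}{215} + 183\right) \frac{1}{288}\right) = - 182 \left(-15 + \frac{39188}{215} \cdot \frac{1}{288}\right) = - 182 \left(-15 + \frac{9797}{15480}\right) = \left(-182\right) \left(- \frac{222403}{15480}\right) = \frac{20238673}{7740}$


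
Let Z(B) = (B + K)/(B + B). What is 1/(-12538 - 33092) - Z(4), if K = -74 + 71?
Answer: -22819/182520 ≈ -0.12502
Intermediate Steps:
K = -3
Z(B) = (-3 + B)/(2*B) (Z(B) = (B - 3)/(B + B) = (-3 + B)/((2*B)) = (-3 + B)*(1/(2*B)) = (-3 + B)/(2*B))
1/(-12538 - 33092) - Z(4) = 1/(-12538 - 33092) - (-3 + 4)/(2*4) = 1/(-45630) - 1/(2*4) = -1/45630 - 1*⅛ = -1/45630 - ⅛ = -22819/182520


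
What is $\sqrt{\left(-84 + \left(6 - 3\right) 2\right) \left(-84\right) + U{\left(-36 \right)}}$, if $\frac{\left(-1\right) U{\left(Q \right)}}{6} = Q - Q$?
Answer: $6 \sqrt{182} \approx 80.944$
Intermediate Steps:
$U{\left(Q \right)} = 0$ ($U{\left(Q \right)} = - 6 \left(Q - Q\right) = \left(-6\right) 0 = 0$)
$\sqrt{\left(-84 + \left(6 - 3\right) 2\right) \left(-84\right) + U{\left(-36 \right)}} = \sqrt{\left(-84 + \left(6 - 3\right) 2\right) \left(-84\right) + 0} = \sqrt{\left(-84 + 3 \cdot 2\right) \left(-84\right) + 0} = \sqrt{\left(-84 + 6\right) \left(-84\right) + 0} = \sqrt{\left(-78\right) \left(-84\right) + 0} = \sqrt{6552 + 0} = \sqrt{6552} = 6 \sqrt{182}$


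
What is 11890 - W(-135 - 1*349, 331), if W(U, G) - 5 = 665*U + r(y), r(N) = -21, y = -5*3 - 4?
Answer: 333766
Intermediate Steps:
y = -19 (y = -15 - 4 = -19)
W(U, G) = -16 + 665*U (W(U, G) = 5 + (665*U - 21) = 5 + (-21 + 665*U) = -16 + 665*U)
11890 - W(-135 - 1*349, 331) = 11890 - (-16 + 665*(-135 - 1*349)) = 11890 - (-16 + 665*(-135 - 349)) = 11890 - (-16 + 665*(-484)) = 11890 - (-16 - 321860) = 11890 - 1*(-321876) = 11890 + 321876 = 333766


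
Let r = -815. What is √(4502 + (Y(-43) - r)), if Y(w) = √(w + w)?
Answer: √(5317 + I*√86) ≈ 72.918 + 0.0636*I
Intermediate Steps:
Y(w) = √2*√w (Y(w) = √(2*w) = √2*√w)
√(4502 + (Y(-43) - r)) = √(4502 + (√2*√(-43) - 1*(-815))) = √(4502 + (√2*(I*√43) + 815)) = √(4502 + (I*√86 + 815)) = √(4502 + (815 + I*√86)) = √(5317 + I*√86)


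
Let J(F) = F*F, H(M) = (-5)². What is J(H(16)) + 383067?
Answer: 383692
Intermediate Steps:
H(M) = 25
J(F) = F²
J(H(16)) + 383067 = 25² + 383067 = 625 + 383067 = 383692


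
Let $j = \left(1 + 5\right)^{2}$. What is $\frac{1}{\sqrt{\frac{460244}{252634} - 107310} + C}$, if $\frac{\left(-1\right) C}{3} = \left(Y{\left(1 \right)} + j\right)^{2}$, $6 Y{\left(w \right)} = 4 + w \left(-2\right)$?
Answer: $- \frac{4502316831}{17952669047369} - \frac{18 i \sqrt{428051906798479}}{17952669047369} \approx -0.00025079 - 2.0744 \cdot 10^{-5} i$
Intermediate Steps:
$Y{\left(w \right)} = \frac{2}{3} - \frac{w}{3}$ ($Y{\left(w \right)} = \frac{4 + w \left(-2\right)}{6} = \frac{4 - 2 w}{6} = \frac{2}{3} - \frac{w}{3}$)
$j = 36$ ($j = 6^{2} = 36$)
$C = - \frac{11881}{3}$ ($C = - 3 \left(\left(\frac{2}{3} - \frac{1}{3}\right) + 36\right)^{2} = - 3 \left(\frac{1}{3} + 36\right)^{2} = - 3 \left(\frac{109}{3}\right)^{2} = \left(-3\right) \frac{11881}{9} = - \frac{11881}{3} \approx -3960.3$)
$\frac{1}{\sqrt{\frac{460244}{252634} - 107310} + C} = \frac{1}{\sqrt{\frac{460244}{252634} - 107310} - \frac{11881}{3}} = \frac{1}{\sqrt{460244 \cdot \frac{1}{252634} - 107310} - \frac{11881}{3}} = \frac{1}{\sqrt{\frac{230122}{126317} - 107310} - \frac{11881}{3}} = \frac{1}{\sqrt{- \frac{13554847148}{126317}} - \frac{11881}{3}} = \frac{1}{\frac{2 i \sqrt{428051906798479}}{126317} - \frac{11881}{3}} = \frac{1}{- \frac{11881}{3} + \frac{2 i \sqrt{428051906798479}}{126317}}$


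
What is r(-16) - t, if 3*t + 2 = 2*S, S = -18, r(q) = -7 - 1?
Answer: 14/3 ≈ 4.6667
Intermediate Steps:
r(q) = -8
t = -38/3 (t = -⅔ + (2*(-18))/3 = -⅔ + (⅓)*(-36) = -⅔ - 12 = -38/3 ≈ -12.667)
r(-16) - t = -8 - 1*(-38/3) = -8 + 38/3 = 14/3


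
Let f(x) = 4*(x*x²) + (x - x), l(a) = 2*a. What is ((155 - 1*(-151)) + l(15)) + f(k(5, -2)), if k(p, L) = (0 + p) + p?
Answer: 4336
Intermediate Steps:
k(p, L) = 2*p (k(p, L) = p + p = 2*p)
f(x) = 4*x³ (f(x) = 4*x³ + 0 = 4*x³)
((155 - 1*(-151)) + l(15)) + f(k(5, -2)) = ((155 - 1*(-151)) + 2*15) + 4*(2*5)³ = ((155 + 151) + 30) + 4*10³ = (306 + 30) + 4*1000 = 336 + 4000 = 4336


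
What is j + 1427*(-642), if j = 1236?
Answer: -914898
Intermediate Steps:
j + 1427*(-642) = 1236 + 1427*(-642) = 1236 - 916134 = -914898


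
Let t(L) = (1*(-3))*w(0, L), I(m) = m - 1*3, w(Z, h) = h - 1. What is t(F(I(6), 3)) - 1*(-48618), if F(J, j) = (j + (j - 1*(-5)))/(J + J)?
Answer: 97231/2 ≈ 48616.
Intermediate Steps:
w(Z, h) = -1 + h
I(m) = -3 + m (I(m) = m - 3 = -3 + m)
F(J, j) = (5 + 2*j)/(2*J) (F(J, j) = (j + (j + 5))/((2*J)) = (j + (5 + j))*(1/(2*J)) = (5 + 2*j)*(1/(2*J)) = (5 + 2*j)/(2*J))
t(L) = 3 - 3*L (t(L) = (1*(-3))*(-1 + L) = -3*(-1 + L) = 3 - 3*L)
t(F(I(6), 3)) - 1*(-48618) = (3 - 3*(5/2 + 3)/(-3 + 6)) - 1*(-48618) = (3 - 3*11/(3*2)) + 48618 = (3 - 11/2) + 48618 = -5/2 + 48618 = 97231/2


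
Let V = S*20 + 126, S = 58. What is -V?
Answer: -1286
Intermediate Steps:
V = 1286 (V = 58*20 + 126 = 1160 + 126 = 1286)
-V = -1*1286 = -1286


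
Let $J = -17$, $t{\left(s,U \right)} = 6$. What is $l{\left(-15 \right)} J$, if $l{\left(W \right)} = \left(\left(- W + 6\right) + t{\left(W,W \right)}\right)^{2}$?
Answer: $-12393$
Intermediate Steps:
$l{\left(W \right)} = \left(12 - W\right)^{2}$ ($l{\left(W \right)} = \left(\left(- W + 6\right) + 6\right)^{2} = \left(\left(6 - W\right) + 6\right)^{2} = \left(12 - W\right)^{2}$)
$l{\left(-15 \right)} J = \left(12 - -15\right)^{2} \left(-17\right) = \left(12 + 15\right)^{2} \left(-17\right) = 27^{2} \left(-17\right) = 729 \left(-17\right) = -12393$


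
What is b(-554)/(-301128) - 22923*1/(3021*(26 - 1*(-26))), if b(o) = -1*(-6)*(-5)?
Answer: -23951543/164252777 ≈ -0.14582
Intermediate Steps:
b(o) = -30 (b(o) = 6*(-5) = -30)
b(-554)/(-301128) - 22923*1/(3021*(26 - 1*(-26))) = -30/(-301128) - 22923*1/(3021*(26 - 1*(-26))) = -30*(-1/301128) - 22923*1/(3021*(26 + 26)) = 5/50188 - 22923/(3021*52) = 5/50188 - 22923/157092 = 5/50188 - 22923*1/157092 = 5/50188 - 7641/52364 = -23951543/164252777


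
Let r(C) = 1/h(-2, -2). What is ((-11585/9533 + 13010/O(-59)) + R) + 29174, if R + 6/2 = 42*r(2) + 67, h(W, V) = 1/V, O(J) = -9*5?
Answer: 2476416607/85797 ≈ 28864.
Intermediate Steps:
O(J) = -45
r(C) = -2 (r(C) = 1/(1/(-2)) = 1/(-1/2) = -2)
R = -20 (R = -3 + (42*(-2) + 67) = -3 + (-84 + 67) = -3 - 17 = -20)
((-11585/9533 + 13010/O(-59)) + R) + 29174 = ((-11585/9533 + 13010/(-45)) - 20) + 29174 = ((-11585*1/9533 + 13010*(-1/45)) - 20) + 29174 = ((-11585/9533 - 2602/9) - 20) + 29174 = (-24909131/85797 - 20) + 29174 = -26625071/85797 + 29174 = 2476416607/85797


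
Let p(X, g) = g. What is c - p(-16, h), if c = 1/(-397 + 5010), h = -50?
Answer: 230651/4613 ≈ 50.000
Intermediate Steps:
c = 1/4613 ≈ 0.00021678
c - p(-16, h) = 1/4613 - 1*(-50) = 1/4613 + 50 = 230651/4613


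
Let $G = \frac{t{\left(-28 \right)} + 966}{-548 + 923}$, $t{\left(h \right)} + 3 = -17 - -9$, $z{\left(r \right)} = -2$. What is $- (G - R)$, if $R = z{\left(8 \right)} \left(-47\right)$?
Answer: $\frac{6859}{75} \approx 91.453$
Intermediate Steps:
$t{\left(h \right)} = -11$ ($t{\left(h \right)} = -3 - 8 = -11$)
$G = \frac{191}{75}$ ($G = \frac{-11 + 966}{-548 + 923} = \frac{955}{375} = 955 \cdot \frac{1}{375} = \frac{191}{75} \approx 2.5467$)
$R = 94$ ($R = \left(-2\right) \left(-47\right) = 94$)
$- (G - R) = - (\frac{191}{75} - 94) = \left(-1\right) \left(- \frac{6859}{75}\right) = \frac{6859}{75}$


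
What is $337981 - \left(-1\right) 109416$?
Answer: $447397$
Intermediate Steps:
$337981 - \left(-1\right) 109416 = 337981 - -109416 = 337981 + 109416 = 447397$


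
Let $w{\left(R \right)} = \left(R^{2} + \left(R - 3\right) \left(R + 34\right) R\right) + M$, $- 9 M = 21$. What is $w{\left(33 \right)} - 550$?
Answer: $\frac{200600}{3} \approx 66867.0$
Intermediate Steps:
$M = - \frac{7}{3}$ ($M = \left(- \frac{1}{9}\right) 21 = - \frac{7}{3} \approx -2.3333$)
$w{\left(R \right)} = - \frac{7}{3} + R^{2} + R \left(-3 + R\right) \left(34 + R\right)$ ($w{\left(R \right)} = \left(R^{2} + \left(R - 3\right) \left(R + 34\right) R\right) - \frac{7}{3} = \left(R^{2} + \left(-3 + R\right) \left(34 + R\right) R\right) - \frac{7}{3} = \left(R^{2} + R \left(-3 + R\right) \left(34 + R\right)\right) - \frac{7}{3} = - \frac{7}{3} + R^{2} + R \left(-3 + R\right) \left(34 + R\right)$)
$w{\left(33 \right)} - 550 = \left(- \frac{7}{3} + 33^{3} - 3366 + 32 \cdot 33^{2}\right) - 550 = \left(- \frac{7}{3} + 35937 - 3366 + 32 \cdot 1089\right) - 550 = \left(- \frac{7}{3} + 35937 - 3366 + 34848\right) - 550 = \frac{202250}{3} - 550 = \frac{200600}{3}$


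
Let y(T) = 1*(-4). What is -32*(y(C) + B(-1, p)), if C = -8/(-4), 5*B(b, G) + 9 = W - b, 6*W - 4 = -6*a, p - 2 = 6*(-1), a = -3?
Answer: 2336/15 ≈ 155.73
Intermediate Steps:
p = -4 (p = 2 + 6*(-1) = 2 - 6 = -4)
W = 11/3 (W = ⅔ + (-6*(-3))/6 = ⅔ + (⅙)*18 = ⅔ + 3 = 11/3 ≈ 3.6667)
B(b, G) = -16/15 - b/5 (B(b, G) = -9/5 + (11/3 - b)/5 = -9/5 + (11/15 - b/5) = -16/15 - b/5)
C = 2 (C = -8*(-¼) = 2)
y(T) = -4
-32*(y(C) + B(-1, p)) = -32*(-4 + (-16/15 - ⅕*(-1))) = -32*(-4 + (-16/15 + ⅕)) = -32*(-4 - 13/15) = -32*(-73/15) = 2336/15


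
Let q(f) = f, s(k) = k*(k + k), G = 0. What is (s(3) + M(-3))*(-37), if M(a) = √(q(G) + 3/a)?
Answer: -666 - 37*I ≈ -666.0 - 37.0*I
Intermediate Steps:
s(k) = 2*k² (s(k) = k*(2*k) = 2*k²)
M(a) = √3*√(1/a) (M(a) = √(0 + 3/a) = √(3/a) = √3*√(1/a))
(s(3) + M(-3))*(-37) = (2*3² + √3*√(1/(-3)))*(-37) = (2*9 + √3*√(-⅓))*(-37) = (18 + √3*(I*√3/3))*(-37) = (18 + I)*(-37) = -666 - 37*I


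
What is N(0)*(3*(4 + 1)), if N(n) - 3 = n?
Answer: 45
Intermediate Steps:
N(n) = 3 + n
N(0)*(3*(4 + 1)) = (3 + 0)*(3*(4 + 1)) = 3*(3*5) = 3*15 = 45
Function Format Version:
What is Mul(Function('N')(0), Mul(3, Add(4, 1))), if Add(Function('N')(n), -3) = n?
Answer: 45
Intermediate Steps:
Function('N')(n) = Add(3, n)
Mul(Function('N')(0), Mul(3, Add(4, 1))) = Mul(Add(3, 0), Mul(3, Add(4, 1))) = Mul(3, Mul(3, 5)) = Mul(3, 15) = 45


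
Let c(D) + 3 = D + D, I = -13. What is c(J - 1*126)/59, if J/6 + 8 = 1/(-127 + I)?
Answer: -12288/2065 ≈ -5.9506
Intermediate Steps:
J = -3363/70 (J = -48 + 6/(-127 - 13) = -48 + 6/(-140) = -48 + 6*(-1/140) = -48 - 3/70 = -3363/70 ≈ -48.043)
c(D) = -3 + 2*D (c(D) = -3 + (D + D) = -3 + 2*D)
c(J - 1*126)/59 = (-3 + 2*(-3363/70 - 1*126))/59 = (-3 + 2*(-3363/70 - 126))*(1/59) = (-3 + 2*(-12183/70))*(1/59) = (-3 - 12183/35)*(1/59) = -12288/35*1/59 = -12288/2065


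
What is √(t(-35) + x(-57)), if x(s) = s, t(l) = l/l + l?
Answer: I*√91 ≈ 9.5394*I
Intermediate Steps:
t(l) = 1 + l
√(t(-35) + x(-57)) = √((1 - 35) - 57) = √(-34 - 57) = √(-91) = I*√91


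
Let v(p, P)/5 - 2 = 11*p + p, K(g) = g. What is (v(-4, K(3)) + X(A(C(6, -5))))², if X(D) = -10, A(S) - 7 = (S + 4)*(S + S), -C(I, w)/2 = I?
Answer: 57600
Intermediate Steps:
C(I, w) = -2*I
A(S) = 7 + 2*S*(4 + S) (A(S) = 7 + (S + 4)*(S + S) = 7 + (4 + S)*(2*S) = 7 + 2*S*(4 + S))
v(p, P) = 10 + 60*p (v(p, P) = 10 + 5*(11*p + p) = 10 + 5*(12*p) = 10 + 60*p)
(v(-4, K(3)) + X(A(C(6, -5))))² = ((10 + 60*(-4)) - 10)² = ((10 - 240) - 10)² = (-230 - 10)² = (-240)² = 57600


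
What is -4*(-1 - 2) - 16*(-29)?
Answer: 476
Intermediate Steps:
-4*(-1 - 2) - 16*(-29) = -4*(-3) + 464 = 12 + 464 = 476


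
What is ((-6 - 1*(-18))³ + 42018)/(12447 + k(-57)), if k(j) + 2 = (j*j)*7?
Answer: 21873/17594 ≈ 1.2432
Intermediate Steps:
k(j) = -2 + 7*j² (k(j) = -2 + (j*j)*7 = -2 + j²*7 = -2 + 7*j²)
((-6 - 1*(-18))³ + 42018)/(12447 + k(-57)) = ((-6 - 1*(-18))³ + 42018)/(12447 + (-2 + 7*(-57)²)) = ((-6 + 18)³ + 42018)/(12447 + (-2 + 7*3249)) = (12³ + 42018)/(12447 + (-2 + 22743)) = (1728 + 42018)/(12447 + 22741) = 43746/35188 = 43746*(1/35188) = 21873/17594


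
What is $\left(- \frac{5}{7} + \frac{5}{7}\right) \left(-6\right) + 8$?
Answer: $8$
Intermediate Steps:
$\left(- \frac{5}{7} + \frac{5}{7}\right) \left(-6\right) + 8 = 0 \left(-6\right) + 8 = 0 + 8 = 8$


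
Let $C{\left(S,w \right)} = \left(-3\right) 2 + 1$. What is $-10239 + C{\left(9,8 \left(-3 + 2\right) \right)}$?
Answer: $-10244$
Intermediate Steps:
$C{\left(S,w \right)} = -5$ ($C{\left(S,w \right)} = -6 + 1 = -5$)
$-10239 + C{\left(9,8 \left(-3 + 2\right) \right)} = -10239 - 5 = -10244$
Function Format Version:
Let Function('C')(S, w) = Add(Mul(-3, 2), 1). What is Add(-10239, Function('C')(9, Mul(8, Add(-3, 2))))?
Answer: -10244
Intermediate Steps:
Function('C')(S, w) = -5 (Function('C')(S, w) = Add(-6, 1) = -5)
Add(-10239, Function('C')(9, Mul(8, Add(-3, 2)))) = Add(-10239, -5) = -10244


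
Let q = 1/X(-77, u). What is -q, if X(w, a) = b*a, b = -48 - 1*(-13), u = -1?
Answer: -1/35 ≈ -0.028571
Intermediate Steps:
b = -35 (b = -48 + 13 = -35)
X(w, a) = -35*a
q = 1/35 (q = 1/(-35*(-1)) = 1/35 ≈ 0.028571)
-q = -1*1/35 = -1/35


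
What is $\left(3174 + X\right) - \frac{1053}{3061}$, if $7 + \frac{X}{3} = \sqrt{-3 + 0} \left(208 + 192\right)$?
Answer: $\frac{9650280}{3061} + 1200 i \sqrt{3} \approx 3152.7 + 2078.5 i$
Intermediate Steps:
$X = -21 + 1200 i \sqrt{3}$ ($X = -21 + 3 \sqrt{-3 + 0} \left(208 + 192\right) = -21 + 3 \sqrt{-3} \cdot 400 = -21 + 3 i \sqrt{3} \cdot 400 = -21 + 3 \cdot 400 i \sqrt{3} = -21 + 1200 i \sqrt{3} \approx -21.0 + 2078.5 i$)
$\left(3174 + X\right) - \frac{1053}{3061} = \left(3174 - \left(21 - 1200 i \sqrt{3}\right)\right) - \frac{1053}{3061} = \left(3153 + 1200 i \sqrt{3}\right) - \frac{1053}{3061} = \frac{9650280}{3061} + 1200 i \sqrt{3}$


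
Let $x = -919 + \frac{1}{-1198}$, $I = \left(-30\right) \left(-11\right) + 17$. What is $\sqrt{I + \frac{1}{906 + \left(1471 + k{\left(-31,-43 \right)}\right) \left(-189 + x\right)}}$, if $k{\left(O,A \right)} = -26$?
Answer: $\frac{\sqrt{1275167771385002332717}}{1916985937} \approx 18.628$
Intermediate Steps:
$I = 347$ ($I = 330 + 17 = 347$)
$x = - \frac{1100963}{1198}$ ($x = -919 - \frac{1}{1198} = - \frac{1100963}{1198} \approx -919.0$)
$\sqrt{I + \frac{1}{906 + \left(1471 + k{\left(-31,-43 \right)}\right) \left(-189 + x\right)}} = \sqrt{347 + \frac{1}{906 + \left(1471 - 26\right) \left(-189 - \frac{1100963}{1198}\right)}} = \sqrt{347 + \frac{1}{906 + 1445 \left(- \frac{1327385}{1198}\right)}} = \sqrt{347 + \frac{1}{906 - \frac{1918071325}{1198}}} = \sqrt{347 + \frac{1}{- \frac{1916985937}{1198}}} = \sqrt{347 - \frac{1198}{1916985937}} = \sqrt{\frac{665194118941}{1916985937}} = \frac{\sqrt{1275167771385002332717}}{1916985937}$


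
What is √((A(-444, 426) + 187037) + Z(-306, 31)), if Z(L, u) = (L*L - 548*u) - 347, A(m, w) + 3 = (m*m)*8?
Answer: √1840423 ≈ 1356.6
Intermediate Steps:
A(m, w) = -3 + 8*m² (A(m, w) = -3 + (m*m)*8 = -3 + m²*8 = -3 + 8*m²)
Z(L, u) = -347 + L² - 548*u (Z(L, u) = (L² - 548*u) - 347 = -347 + L² - 548*u)
√((A(-444, 426) + 187037) + Z(-306, 31)) = √(((-3 + 8*(-444)²) + 187037) + (-347 + (-306)² - 548*31)) = √(((-3 + 8*197136) + 187037) + (-347 + 93636 - 16988)) = √(((-3 + 1577088) + 187037) + 76301) = √((1577085 + 187037) + 76301) = √(1764122 + 76301) = √1840423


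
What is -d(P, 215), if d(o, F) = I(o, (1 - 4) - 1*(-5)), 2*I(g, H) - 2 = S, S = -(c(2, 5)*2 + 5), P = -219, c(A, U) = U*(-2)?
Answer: -17/2 ≈ -8.5000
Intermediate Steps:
c(A, U) = -2*U
S = 15 (S = -(-2*5*2 + 5) = -(-10*2 + 5) = -(-20 + 5) = -1*(-15) = 15)
I(g, H) = 17/2 (I(g, H) = 1 + (½)*15 = 1 + 15/2 = 17/2)
d(o, F) = 17/2
-d(P, 215) = -1*17/2 = -17/2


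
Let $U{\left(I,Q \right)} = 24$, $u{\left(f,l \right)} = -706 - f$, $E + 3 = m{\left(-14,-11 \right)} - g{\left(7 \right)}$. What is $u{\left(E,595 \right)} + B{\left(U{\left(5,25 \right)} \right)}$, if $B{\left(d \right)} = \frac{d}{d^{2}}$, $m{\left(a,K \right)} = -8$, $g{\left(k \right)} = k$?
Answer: $- \frac{16511}{24} \approx -687.96$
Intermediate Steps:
$E = -18$ ($E = -3 - 15 = -18$)
$B{\left(d \right)} = \frac{1}{d}$ ($B{\left(d \right)} = \frac{d}{d^{2}} = \frac{1}{d}$)
$u{\left(E,595 \right)} + B{\left(U{\left(5,25 \right)} \right)} = \left(-706 - -18\right) + \frac{1}{24} = \left(-706 + 18\right) + \frac{1}{24} = -688 + \frac{1}{24} = - \frac{16511}{24}$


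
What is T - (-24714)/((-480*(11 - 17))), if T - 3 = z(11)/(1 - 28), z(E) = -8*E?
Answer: 64111/4320 ≈ 14.841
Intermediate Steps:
T = 169/27 (T = 3 + (-8*11)/(1 - 28) = 3 - 88/(-27) = 3 - 1/27*(-88) = 3 + 88/27 = 169/27 ≈ 6.2593)
T - (-24714)/((-480*(11 - 17))) = 169/27 - (-24714)/((-480*(11 - 17))) = 169/27 - (-24714)/((-480*(-6))) = 169/27 - (-24714)/((-32*(-90))) = 169/27 - (-24714)/2880 = 169/27 - 1*(-1373/160) = 169/27 + 1373/160 = 64111/4320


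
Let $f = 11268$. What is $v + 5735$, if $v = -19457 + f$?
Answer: $-2454$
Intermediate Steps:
$v = -8189$ ($v = -19457 + 11268 = -8189$)
$v + 5735 = -8189 + 5735 = -2454$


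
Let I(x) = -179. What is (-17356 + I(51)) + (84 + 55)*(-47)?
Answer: -24068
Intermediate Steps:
(-17356 + I(51)) + (84 + 55)*(-47) = (-17356 - 179) + (84 + 55)*(-47) = -17535 + 139*(-47) = -17535 - 6533 = -24068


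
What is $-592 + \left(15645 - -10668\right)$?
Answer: $25721$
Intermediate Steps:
$-592 + \left(15645 - -10668\right) = -592 + \left(15645 + 10668\right) = -592 + 26313 = 25721$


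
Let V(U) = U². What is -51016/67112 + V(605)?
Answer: 3070577348/8389 ≈ 3.6602e+5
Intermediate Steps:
-51016/67112 + V(605) = -51016/67112 + 605² = -51016*1/67112 + 366025 = -6377/8389 + 366025 = 3070577348/8389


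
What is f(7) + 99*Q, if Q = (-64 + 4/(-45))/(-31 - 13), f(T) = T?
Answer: 756/5 ≈ 151.20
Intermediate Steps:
Q = 721/495 (Q = (-64 + 4*(-1/45))/(-44) = (-64 - 4/45)*(-1/44) = -2884/45*(-1/44) = 721/495 ≈ 1.4566)
f(7) + 99*Q = 7 + 99*(721/495) = 7 + 721/5 = 756/5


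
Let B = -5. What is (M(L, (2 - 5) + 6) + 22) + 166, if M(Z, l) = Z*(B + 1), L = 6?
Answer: 164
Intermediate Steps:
M(Z, l) = -4*Z (M(Z, l) = Z*(-5 + 1) = Z*(-4) = -4*Z)
(M(L, (2 - 5) + 6) + 22) + 166 = (-4*6 + 22) + 166 = (-24 + 22) + 166 = -2 + 166 = 164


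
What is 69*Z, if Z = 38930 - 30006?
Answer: 615756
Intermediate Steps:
Z = 8924
69*Z = 69*8924 = 615756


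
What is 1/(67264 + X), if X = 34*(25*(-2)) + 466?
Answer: 1/66030 ≈ 1.5145e-5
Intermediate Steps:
X = -1234 (X = 34*(-50) + 466 = -1700 + 466 = -1234)
1/(67264 + X) = 1/(67264 - 1234) = 1/66030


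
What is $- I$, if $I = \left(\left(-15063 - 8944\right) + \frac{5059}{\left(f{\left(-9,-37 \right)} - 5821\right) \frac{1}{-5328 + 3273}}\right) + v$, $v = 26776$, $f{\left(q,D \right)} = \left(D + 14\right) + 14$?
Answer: $- \frac{5307903}{1166} \approx -4552.2$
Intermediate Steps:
$f{\left(q,D \right)} = 28 + D$ ($f{\left(q,D \right)} = \left(14 + D\right) + 14 = 28 + D$)
$I = \frac{5307903}{1166}$ ($I = \left(\left(-15063 - 8944\right) + \frac{5059}{\left(\left(28 - 37\right) - 5821\right) \frac{1}{-5328 + 3273}}\right) + 26776 = \left(-24007 + \frac{5059}{\left(-9 - 5821\right) \frac{1}{-2055}}\right) + 26776 = \left(-24007 + \frac{5059}{\left(-5830\right) \left(- \frac{1}{2055}\right)}\right) + 26776 = \left(-24007 + \frac{5059}{\frac{1166}{411}}\right) + 26776 = \left(-24007 + 5059 \cdot \frac{411}{1166}\right) + 26776 = \left(-24007 + \frac{2079249}{1166}\right) + 26776 = - \frac{25912913}{1166} + 26776 = \frac{5307903}{1166} \approx 4552.2$)
$- I = \left(-1\right) \frac{5307903}{1166} = - \frac{5307903}{1166}$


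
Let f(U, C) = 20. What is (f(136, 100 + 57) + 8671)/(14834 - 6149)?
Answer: 2897/2895 ≈ 1.0007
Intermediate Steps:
(f(136, 100 + 57) + 8671)/(14834 - 6149) = (20 + 8671)/(14834 - 6149) = 8691/8685 = 8691*(1/8685) = 2897/2895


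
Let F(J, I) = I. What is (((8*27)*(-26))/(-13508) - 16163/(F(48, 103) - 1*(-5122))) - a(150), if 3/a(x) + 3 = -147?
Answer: -8526119/3208150 ≈ -2.6576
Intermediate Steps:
a(x) = -1/50 (a(x) = 3/(-3 - 147) = 3/(-150) = 3*(-1/150) = -1/50)
(((8*27)*(-26))/(-13508) - 16163/(F(48, 103) - 1*(-5122))) - a(150) = (((8*27)*(-26))/(-13508) - 16163/(103 - 1*(-5122))) - 1*(-1/50) = ((216*(-26))*(-1/13508) - 16163/(103 + 5122)) + 1/50 = (-5616*(-1/13508) - 16163/5225) + 1/50 = (1404/3377 - 16163*1/5225) + 1/50 = (1404/3377 - 16163/5225) + 1/50 = -4295141/1604075 + 1/50 = -8526119/3208150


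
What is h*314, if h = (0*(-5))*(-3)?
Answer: 0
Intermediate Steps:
h = 0 (h = 0*(-3) = 0)
h*314 = 0*314 = 0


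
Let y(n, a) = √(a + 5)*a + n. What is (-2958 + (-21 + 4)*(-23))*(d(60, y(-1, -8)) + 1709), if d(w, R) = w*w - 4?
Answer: -13617935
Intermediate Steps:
y(n, a) = n + a*√(5 + a) (y(n, a) = √(5 + a)*a + n = a*√(5 + a) + n = n + a*√(5 + a))
d(w, R) = -4 + w² (d(w, R) = w² - 4 = -4 + w²)
(-2958 + (-21 + 4)*(-23))*(d(60, y(-1, -8)) + 1709) = (-2958 + (-21 + 4)*(-23))*((-4 + 60²) + 1709) = (-2958 - 17*(-23))*((-4 + 3600) + 1709) = (-2958 + 391)*(3596 + 1709) = -2567*5305 = -13617935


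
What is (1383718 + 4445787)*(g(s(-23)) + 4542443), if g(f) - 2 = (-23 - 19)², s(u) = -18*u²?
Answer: 26490489086545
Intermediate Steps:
g(f) = 1766 (g(f) = 2 + (-23 - 19)² = 2 + (-42)² = 2 + 1764 = 1766)
(1383718 + 4445787)*(g(s(-23)) + 4542443) = (1383718 + 4445787)*(1766 + 4542443) = 5829505*4544209 = 26490489086545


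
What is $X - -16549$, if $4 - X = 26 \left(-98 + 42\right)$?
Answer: $18009$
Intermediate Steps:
$X = 1460$ ($X = 4 - 26 \left(-98 + 42\right) = 4 - 26 \left(-56\right) = 4 - -1456 = 4 + 1456 = 1460$)
$X - -16549 = 1460 - -16549 = 1460 + 16549 = 18009$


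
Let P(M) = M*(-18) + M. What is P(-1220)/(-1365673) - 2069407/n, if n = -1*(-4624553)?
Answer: -2922046495131/6315627169169 ≈ -0.46267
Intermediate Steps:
n = 4624553
P(M) = -17*M (P(M) = -18*M + M = -17*M)
P(-1220)/(-1365673) - 2069407/n = -17*(-1220)/(-1365673) - 2069407/4624553 = 20740*(-1/1365673) - 2069407*1/4624553 = -20740/1365673 - 2069407/4624553 = -2922046495131/6315627169169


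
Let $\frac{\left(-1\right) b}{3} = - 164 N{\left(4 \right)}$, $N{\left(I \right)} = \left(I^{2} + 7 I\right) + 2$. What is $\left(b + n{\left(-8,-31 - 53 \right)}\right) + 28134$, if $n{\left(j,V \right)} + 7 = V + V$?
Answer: $50591$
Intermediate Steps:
$N{\left(I \right)} = 2 + I^{2} + 7 I$
$n{\left(j,V \right)} = -7 + 2 V$ ($n{\left(j,V \right)} = -7 + \left(V + V\right) = -7 + 2 V$)
$b = 22632$ ($b = - 3 \left(- 164 \left(2 + 4^{2} + 7 \cdot 4\right)\right) = - 3 \left(- 164 \left(2 + 16 + 28\right)\right) = - 3 \left(\left(-164\right) 46\right) = \left(-3\right) \left(-7544\right) = 22632$)
$\left(b + n{\left(-8,-31 - 53 \right)}\right) + 28134 = \left(22632 + \left(-7 + 2 \left(-31 - 53\right)\right)\right) + 28134 = \left(22632 + \left(-7 + 2 \left(-84\right)\right)\right) + 28134 = \left(22632 - 175\right) + 28134 = 22457 + 28134 = 50591$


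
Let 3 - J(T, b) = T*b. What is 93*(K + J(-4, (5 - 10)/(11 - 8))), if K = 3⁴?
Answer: 7192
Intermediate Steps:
K = 81
J(T, b) = 3 - T*b
93*(K + J(-4, (5 - 10)/(11 - 8))) = 93*(81 + (3 - 1*(-4)*(5 - 10)/(11 - 8))) = 93*(81 + (3 - 1*(-4)*(-5/3))) = 93*(81 + (3 - 20/3)) = 93*(81 - 11/3) = 93*(232/3) = 7192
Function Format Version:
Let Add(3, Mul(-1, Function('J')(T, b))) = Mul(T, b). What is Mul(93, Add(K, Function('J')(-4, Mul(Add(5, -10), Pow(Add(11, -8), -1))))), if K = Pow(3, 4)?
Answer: 7192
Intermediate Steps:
K = 81
Function('J')(T, b) = Add(3, Mul(-1, T, b)) (Function('J')(T, b) = Add(3, Mul(-1, Mul(T, b))) = Add(3, Mul(-1, T, b)))
Mul(93, Add(K, Function('J')(-4, Mul(Add(5, -10), Pow(Add(11, -8), -1))))) = Mul(93, Add(81, Add(3, Mul(-1, -4, Mul(Add(5, -10), Pow(Add(11, -8), -1)))))) = Mul(93, Add(81, Add(3, Mul(-1, -4, Mul(-5, Pow(3, -1)))))) = Mul(93, Add(81, Add(3, Mul(-1, -4, Mul(-5, Rational(1, 3)))))) = Mul(93, Add(81, Add(3, Mul(-1, -4, Rational(-5, 3))))) = Mul(93, Add(81, Add(3, Rational(-20, 3)))) = Mul(93, Add(81, Rational(-11, 3))) = Mul(93, Rational(232, 3)) = 7192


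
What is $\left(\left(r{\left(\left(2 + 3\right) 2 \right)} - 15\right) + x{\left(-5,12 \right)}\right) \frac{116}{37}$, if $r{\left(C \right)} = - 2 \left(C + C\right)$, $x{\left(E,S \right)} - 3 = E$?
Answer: $- \frac{6612}{37} \approx -178.7$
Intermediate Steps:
$x{\left(E,S \right)} = 3 + E$
$r{\left(C \right)} = - 4 C$ ($r{\left(C \right)} = - 2 \cdot 2 C = - 4 C$)
$\left(\left(r{\left(\left(2 + 3\right) 2 \right)} - 15\right) + x{\left(-5,12 \right)}\right) \frac{116}{37} = \left(\left(- 4 \left(2 + 3\right) 2 - 15\right) + \left(3 - 5\right)\right) \frac{116}{37} = \left(\left(- 4 \cdot 5 \cdot 2 - 15\right) - 2\right) 116 \cdot \frac{1}{37} = \left(\left(\left(-4\right) 10 - 15\right) - 2\right) \frac{116}{37} = \left(\left(-40 - 15\right) - 2\right) \frac{116}{37} = \left(-55 - 2\right) \frac{116}{37} = \left(-57\right) \frac{116}{37} = - \frac{6612}{37}$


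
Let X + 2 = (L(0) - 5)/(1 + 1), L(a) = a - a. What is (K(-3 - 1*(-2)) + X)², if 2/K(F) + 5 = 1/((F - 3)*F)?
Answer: 34969/1444 ≈ 24.217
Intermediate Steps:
L(a) = 0
X = -9/2 (X = -2 + (0 - 5)/(1 + 1) = -2 - 5/2 = -9/2 ≈ -4.5000)
K(F) = 2/(-5 + 1/(F*(-3 + F))) (K(F) = 2/(-5 + 1/((F - 3)*F)) = 2/(-5 + 1/((-3 + F)*F)) = 2/(-5 + 1/(F*(-3 + F))))
(K(-3 - 1*(-2)) + X)² = (2*(-3 - 1*(-2))*(-3 + (-3 - 1*(-2)))/(1 - 5*(-3 - 1*(-2))² + 15*(-3 - 1*(-2))) - 9/2)² = (2*(-3 + 2)*(-3 + (-3 + 2))/(1 - 5*(-3 + 2)² + 15*(-3 + 2)) - 9/2)² = (2*(-1)*(-3 - 1)/(1 - 5*(-1)² + 15*(-1)) - 9/2)² = (2*(-1)*(-4)/(1 - 5*1 - 15) - 9/2)² = (2*(-1)*(-4)/(1 - 5 - 15) - 9/2)² = (2*(-1)*(-4)/(-19) - 9/2)² = (2*(-1)*(-1/19)*(-4) - 9/2)² = (-8/19 - 9/2)² = (-187/38)² = 34969/1444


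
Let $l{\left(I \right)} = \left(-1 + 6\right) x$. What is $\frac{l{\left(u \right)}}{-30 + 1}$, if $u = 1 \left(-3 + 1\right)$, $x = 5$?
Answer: $- \frac{25}{29} \approx -0.86207$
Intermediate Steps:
$u = -2$ ($u = 1 \left(-2\right) = -2$)
$l{\left(I \right)} = 25$ ($l{\left(I \right)} = \left(-1 + 6\right) 5 = 5 \cdot 5 = 25$)
$\frac{l{\left(u \right)}}{-30 + 1} = \frac{25}{-30 + 1} = \frac{25}{-29} = 25 \left(- \frac{1}{29}\right) = - \frac{25}{29}$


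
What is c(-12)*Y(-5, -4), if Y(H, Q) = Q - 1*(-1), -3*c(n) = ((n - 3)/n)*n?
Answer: -15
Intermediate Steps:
c(n) = 1 - n/3 (c(n) = -(n - 3)/n*n/3 = -(-3 + n)/n*n/3 = -(-3 + n)/3 = 1 - n/3)
Y(H, Q) = 1 + Q (Y(H, Q) = Q + 1 = 1 + Q)
c(-12)*Y(-5, -4) = (1 - 1/3*(-12))*(1 - 4) = (1 + 4)*(-3) = 5*(-3) = -15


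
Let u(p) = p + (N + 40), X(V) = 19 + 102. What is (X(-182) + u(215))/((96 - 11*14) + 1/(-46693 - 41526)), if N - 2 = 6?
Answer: -33876096/5116703 ≈ -6.6207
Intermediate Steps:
N = 8 (N = 2 + 6 = 8)
X(V) = 121
u(p) = 48 + p (u(p) = p + (8 + 40) = p + 48 = 48 + p)
(X(-182) + u(215))/((96 - 11*14) + 1/(-46693 - 41526)) = (121 + (48 + 215))/((96 - 11*14) + 1/(-46693 - 41526)) = (121 + 263)/((96 - 154) + 1/(-88219)) = 384/(-58 - 1/88219) = 384/(-5116703/88219) = 384*(-88219/5116703) = -33876096/5116703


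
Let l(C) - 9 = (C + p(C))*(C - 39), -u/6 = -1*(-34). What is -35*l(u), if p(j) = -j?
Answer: -315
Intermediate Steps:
u = -204 (u = -(-6)*(-34) = -6*34 = -204)
l(C) = 9 (l(C) = 9 + (C - C)*(C - 39) = 9 + 0*(-39 + C) = 9 + 0 = 9)
-35*l(u) = -35*9 = -315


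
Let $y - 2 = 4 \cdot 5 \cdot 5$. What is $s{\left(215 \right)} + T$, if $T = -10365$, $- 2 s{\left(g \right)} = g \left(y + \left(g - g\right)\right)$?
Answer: $-21330$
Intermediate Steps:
$y = 102$ ($y = 2 + 4 \cdot 5 \cdot 5 = 2 + 20 \cdot 5 = 2 + 100 = 102$)
$s{\left(g \right)} = - 51 g$ ($s{\left(g \right)} = - \frac{g \left(102 + \left(g - g\right)\right)}{2} = - \frac{g \left(102 + 0\right)}{2} = - \frac{g 102}{2} = - \frac{102 g}{2} = - 51 g$)
$s{\left(215 \right)} + T = \left(-51\right) 215 - 10365 = -10965 - 10365 = -21330$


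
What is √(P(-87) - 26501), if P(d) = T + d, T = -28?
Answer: 2*I*√6654 ≈ 163.14*I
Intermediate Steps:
P(d) = -28 + d
√(P(-87) - 26501) = √((-28 - 87) - 26501) = √(-115 - 26501) = √(-26616) = 2*I*√6654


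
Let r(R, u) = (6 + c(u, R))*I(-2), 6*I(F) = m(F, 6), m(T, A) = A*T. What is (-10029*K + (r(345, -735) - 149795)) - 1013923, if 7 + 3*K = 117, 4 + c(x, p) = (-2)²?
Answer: -1531460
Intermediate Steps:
c(x, p) = 0 (c(x, p) = -4 + (-2)² = -4 + 4 = 0)
I(F) = F (I(F) = (6*F)/6 = F)
K = 110/3 (K = -7/3 + (⅓)*117 = -7/3 + 39 = 110/3 ≈ 36.667)
r(R, u) = -12 (r(R, u) = (6 + 0)*(-2) = 6*(-2) = -12)
(-10029*K + (r(345, -735) - 149795)) - 1013923 = (-10029*110/3 + (-12 - 149795)) - 1013923 = (-367730 - 149807) - 1013923 = -517537 - 1013923 = -1531460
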